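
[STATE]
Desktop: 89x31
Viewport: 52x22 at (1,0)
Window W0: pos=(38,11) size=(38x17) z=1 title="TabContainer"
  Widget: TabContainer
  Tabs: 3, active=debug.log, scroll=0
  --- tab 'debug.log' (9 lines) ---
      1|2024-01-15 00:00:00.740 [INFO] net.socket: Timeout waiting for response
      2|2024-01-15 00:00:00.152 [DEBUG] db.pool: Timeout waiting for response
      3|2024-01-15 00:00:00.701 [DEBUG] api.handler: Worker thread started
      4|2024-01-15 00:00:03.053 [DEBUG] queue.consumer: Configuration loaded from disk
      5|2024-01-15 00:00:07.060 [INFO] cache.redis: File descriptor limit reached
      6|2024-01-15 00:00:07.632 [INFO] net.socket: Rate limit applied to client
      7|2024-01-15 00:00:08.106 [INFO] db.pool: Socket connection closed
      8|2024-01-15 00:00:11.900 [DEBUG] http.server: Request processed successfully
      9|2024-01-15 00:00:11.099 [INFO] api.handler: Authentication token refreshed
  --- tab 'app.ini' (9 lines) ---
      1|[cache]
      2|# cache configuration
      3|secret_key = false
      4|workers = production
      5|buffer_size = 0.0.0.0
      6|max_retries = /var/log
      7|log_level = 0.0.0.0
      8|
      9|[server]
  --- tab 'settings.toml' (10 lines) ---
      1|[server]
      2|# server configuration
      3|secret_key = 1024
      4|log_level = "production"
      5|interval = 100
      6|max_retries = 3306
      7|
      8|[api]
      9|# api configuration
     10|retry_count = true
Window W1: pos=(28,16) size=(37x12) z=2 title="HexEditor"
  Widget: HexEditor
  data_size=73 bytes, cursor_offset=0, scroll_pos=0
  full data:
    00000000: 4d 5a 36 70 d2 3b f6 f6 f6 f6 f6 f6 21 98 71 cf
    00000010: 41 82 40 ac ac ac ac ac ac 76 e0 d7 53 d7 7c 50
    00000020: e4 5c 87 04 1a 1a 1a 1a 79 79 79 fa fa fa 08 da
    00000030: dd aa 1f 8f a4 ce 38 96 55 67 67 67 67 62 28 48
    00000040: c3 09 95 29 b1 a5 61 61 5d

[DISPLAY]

                                                    
                                                    
                                                    
                                                    
                                                    
                                                    
                                                    
                                                    
                                                    
                                                    
                                                    
                                     ┏━━━━━━━━━━━━━━
                                     ┃ TabContainer 
                                     ┠──────────────
                                     ┃[debug.log]│ a
                                     ┃──────────────
                           ┏━━━━━━━━━━━━━━━━━━━━━━━━
                           ┃ HexEditor              
                           ┠────────────────────────
                           ┃00000000  4D 5a 36 70 d2
                           ┃00000010  41 82 40 ac ac
                           ┃00000020  e4 5c 87 04 1a


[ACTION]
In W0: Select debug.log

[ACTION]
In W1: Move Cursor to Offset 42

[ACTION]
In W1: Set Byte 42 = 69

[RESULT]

                                                    
                                                    
                                                    
                                                    
                                                    
                                                    
                                                    
                                                    
                                                    
                                                    
                                                    
                                     ┏━━━━━━━━━━━━━━
                                     ┃ TabContainer 
                                     ┠──────────────
                                     ┃[debug.log]│ a
                                     ┃──────────────
                           ┏━━━━━━━━━━━━━━━━━━━━━━━━
                           ┃ HexEditor              
                           ┠────────────────────────
                           ┃00000000  4d 5a 36 70 d2
                           ┃00000010  41 82 40 ac ac
                           ┃00000020  e4 5c 87 04 1a


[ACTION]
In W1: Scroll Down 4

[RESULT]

                                                    
                                                    
                                                    
                                                    
                                                    
                                                    
                                                    
                                                    
                                                    
                                                    
                                                    
                                     ┏━━━━━━━━━━━━━━
                                     ┃ TabContainer 
                                     ┠──────────────
                                     ┃[debug.log]│ a
                                     ┃──────────────
                           ┏━━━━━━━━━━━━━━━━━━━━━━━━
                           ┃ HexEditor              
                           ┠────────────────────────
                           ┃00000040  c3 09 95 29 b1
                           ┃                        
                           ┃                        


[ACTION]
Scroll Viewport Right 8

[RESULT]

                                                    
                                                    
                                                    
                                                    
                                                    
                                                    
                                                    
                                                    
                                                    
                                                    
                                                    
                             ┏━━━━━━━━━━━━━━━━━━━━━━
                             ┃ TabContainer         
                             ┠──────────────────────
                             ┃[debug.log]│ app.ini │
                             ┃──────────────────────
                   ┏━━━━━━━━━━━━━━━━━━━━━━━━━━━━━━━━
                   ┃ HexEditor                      
                   ┠────────────────────────────────
                   ┃00000040  c3 09 95 29 b1 a5 61 6
                   ┃                                
                   ┃                                


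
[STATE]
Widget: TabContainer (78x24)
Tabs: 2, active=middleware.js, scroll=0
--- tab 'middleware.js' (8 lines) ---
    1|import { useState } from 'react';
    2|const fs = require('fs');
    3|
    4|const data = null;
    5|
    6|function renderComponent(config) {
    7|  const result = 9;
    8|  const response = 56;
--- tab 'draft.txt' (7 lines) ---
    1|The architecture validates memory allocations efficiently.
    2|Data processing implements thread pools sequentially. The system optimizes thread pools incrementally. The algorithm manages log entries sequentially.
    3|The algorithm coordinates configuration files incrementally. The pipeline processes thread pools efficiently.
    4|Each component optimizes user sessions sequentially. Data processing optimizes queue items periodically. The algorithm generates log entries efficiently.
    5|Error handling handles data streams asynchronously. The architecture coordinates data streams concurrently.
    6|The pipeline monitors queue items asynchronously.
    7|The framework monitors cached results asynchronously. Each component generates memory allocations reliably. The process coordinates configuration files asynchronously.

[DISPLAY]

[middleware.js]│ draft.txt                                                    
──────────────────────────────────────────────────────────────────────────────
import { useState } from 'react';                                             
const fs = require('fs');                                                     
                                                                              
const data = null;                                                            
                                                                              
function renderComponent(config) {                                            
  const result = 9;                                                           
  const response = 56;                                                        
                                                                              
                                                                              
                                                                              
                                                                              
                                                                              
                                                                              
                                                                              
                                                                              
                                                                              
                                                                              
                                                                              
                                                                              
                                                                              
                                                                              


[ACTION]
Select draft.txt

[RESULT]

 middleware.js │[draft.txt]                                                   
──────────────────────────────────────────────────────────────────────────────
The architecture validates memory allocations efficiently.                    
Data processing implements thread pools sequentially. The system optimizes thr
The algorithm coordinates configuration files incrementally. The pipeline proc
Each component optimizes user sessions sequentially. Data processing optimizes
Error handling handles data streams asynchronously. The architecture coordinat
The pipeline monitors queue items asynchronously.                             
The framework monitors cached results asynchronously. Each component generates
                                                                              
                                                                              
                                                                              
                                                                              
                                                                              
                                                                              
                                                                              
                                                                              
                                                                              
                                                                              
                                                                              
                                                                              
                                                                              
                                                                              
                                                                              


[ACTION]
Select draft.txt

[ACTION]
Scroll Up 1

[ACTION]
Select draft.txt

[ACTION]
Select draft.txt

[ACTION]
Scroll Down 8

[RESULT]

 middleware.js │[draft.txt]                                                   
──────────────────────────────────────────────────────────────────────────────
The framework monitors cached results asynchronously. Each component generates
                                                                              
                                                                              
                                                                              
                                                                              
                                                                              
                                                                              
                                                                              
                                                                              
                                                                              
                                                                              
                                                                              
                                                                              
                                                                              
                                                                              
                                                                              
                                                                              
                                                                              
                                                                              
                                                                              
                                                                              
                                                                              


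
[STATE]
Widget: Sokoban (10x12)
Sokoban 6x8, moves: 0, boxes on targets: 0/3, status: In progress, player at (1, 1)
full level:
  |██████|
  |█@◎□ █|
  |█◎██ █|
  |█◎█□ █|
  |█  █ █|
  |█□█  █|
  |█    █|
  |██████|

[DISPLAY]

██████    
█@◎□ █    
█◎██ █    
█◎█□ █    
█  █ █    
█□█  █    
█    █    
██████    
Moves: 0  
          
          
          


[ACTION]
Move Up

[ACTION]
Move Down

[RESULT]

██████    
█ ◎□ █    
█+██ █    
█◎█□ █    
█  █ █    
█□█  █    
█    █    
██████    
Moves: 1  
          
          
          


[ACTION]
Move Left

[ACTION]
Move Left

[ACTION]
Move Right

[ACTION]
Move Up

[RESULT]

██████    
█@◎□ █    
█◎██ █    
█◎█□ █    
█  █ █    
█□█  █    
█    █    
██████    
Moves: 2  
          
          
          


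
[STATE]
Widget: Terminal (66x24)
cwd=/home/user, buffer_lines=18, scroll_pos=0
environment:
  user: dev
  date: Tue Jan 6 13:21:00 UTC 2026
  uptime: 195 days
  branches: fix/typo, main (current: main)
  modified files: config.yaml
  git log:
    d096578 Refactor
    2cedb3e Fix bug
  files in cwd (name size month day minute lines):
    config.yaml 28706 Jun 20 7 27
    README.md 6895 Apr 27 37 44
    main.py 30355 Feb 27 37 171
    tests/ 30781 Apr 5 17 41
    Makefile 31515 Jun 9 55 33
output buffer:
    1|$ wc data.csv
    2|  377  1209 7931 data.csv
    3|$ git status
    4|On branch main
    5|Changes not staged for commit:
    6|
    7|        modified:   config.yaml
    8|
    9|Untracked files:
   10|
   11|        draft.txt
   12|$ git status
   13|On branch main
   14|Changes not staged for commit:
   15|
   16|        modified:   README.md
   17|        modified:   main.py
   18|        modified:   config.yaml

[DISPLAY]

$ wc data.csv                                                     
  377  1209 7931 data.csv                                         
$ git status                                                      
On branch main                                                    
Changes not staged for commit:                                    
                                                                  
        modified:   config.yaml                                   
                                                                  
Untracked files:                                                  
                                                                  
        draft.txt                                                 
$ git status                                                      
On branch main                                                    
Changes not staged for commit:                                    
                                                                  
        modified:   README.md                                     
        modified:   main.py                                       
        modified:   config.yaml                                   
$ █                                                               
                                                                  
                                                                  
                                                                  
                                                                  
                                                                  


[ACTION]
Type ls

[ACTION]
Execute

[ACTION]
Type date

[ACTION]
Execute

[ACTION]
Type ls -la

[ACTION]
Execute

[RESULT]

                                                                  
        modified:   config.yaml                                   
                                                                  
Untracked files:                                                  
                                                                  
        draft.txt                                                 
$ git status                                                      
On branch main                                                    
Changes not staged for commit:                                    
                                                                  
        modified:   README.md                                     
        modified:   main.py                                       
        modified:   config.yaml                                   
$ ls                                                              
config.yaml  README.md  main.py  tests/  Makefile                 
$ date                                                            
Tue Jan 6 13:21:00 UTC 2026                                       
$ ls -la                                                          
-rw-r--r--  1 dev group    28706 Jun 20 10:07 config.yaml         
-rw-r--r--  1 dev group     6895 Apr 27 10:37 README.md           
-rw-r--r--  1 dev group    30355 Feb 27 10:37 main.py             
drwxr-xr-x  1 dev group    30781 Apr  5 10:17 tests/              
-rw-r--r--  1 dev group    31515 Jun  9 10:55 Makefile            
$ █                                                               


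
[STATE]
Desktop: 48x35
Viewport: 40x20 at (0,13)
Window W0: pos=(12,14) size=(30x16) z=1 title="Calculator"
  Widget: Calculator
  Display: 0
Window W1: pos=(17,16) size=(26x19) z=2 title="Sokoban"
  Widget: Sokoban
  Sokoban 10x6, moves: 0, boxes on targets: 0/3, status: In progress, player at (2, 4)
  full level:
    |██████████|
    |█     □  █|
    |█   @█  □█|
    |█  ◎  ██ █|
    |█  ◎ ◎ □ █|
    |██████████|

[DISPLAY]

                                        
            ┏━━━━━━━━━━━━━━━━━━━━━━━━━━━
            ┃ Calculator                
            ┠────┏━━━━━━━━━━━━━━━━━━━━━━
            ┃    ┃ Sokoban              
            ┃┌───┠──────────────────────
            ┃│ 7 ┃██████████            
            ┃├───┃█     □  █            
            ┃│ 4 ┃█   @█  □█            
            ┃├───┃█  ◎  ██ █            
            ┃│ 1 ┃█  ◎ ◎ □ █            
            ┃├───┃██████████            
            ┃│ 0 ┃Moves: 0  0/3         
            ┃├───┃                      
            ┃│ C ┃                      
            ┃└───┃                      
            ┗━━━━┃                      
                 ┃                      
                 ┃                      
                 ┃                      


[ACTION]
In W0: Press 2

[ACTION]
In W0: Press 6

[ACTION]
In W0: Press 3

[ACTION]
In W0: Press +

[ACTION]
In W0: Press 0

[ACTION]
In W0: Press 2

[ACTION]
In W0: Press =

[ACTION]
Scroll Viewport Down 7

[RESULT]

            ┃ Calculator                
            ┠────┏━━━━━━━━━━━━━━━━━━━━━━
            ┃    ┃ Sokoban              
            ┃┌───┠──────────────────────
            ┃│ 7 ┃██████████            
            ┃├───┃█     □  █            
            ┃│ 4 ┃█   @█  □█            
            ┃├───┃█  ◎  ██ █            
            ┃│ 1 ┃█  ◎ ◎ □ █            
            ┃├───┃██████████            
            ┃│ 0 ┃Moves: 0  0/3         
            ┃├───┃                      
            ┃│ C ┃                      
            ┃└───┃                      
            ┗━━━━┃                      
                 ┃                      
                 ┃                      
                 ┃                      
                 ┃                      
                 ┗━━━━━━━━━━━━━━━━━━━━━━


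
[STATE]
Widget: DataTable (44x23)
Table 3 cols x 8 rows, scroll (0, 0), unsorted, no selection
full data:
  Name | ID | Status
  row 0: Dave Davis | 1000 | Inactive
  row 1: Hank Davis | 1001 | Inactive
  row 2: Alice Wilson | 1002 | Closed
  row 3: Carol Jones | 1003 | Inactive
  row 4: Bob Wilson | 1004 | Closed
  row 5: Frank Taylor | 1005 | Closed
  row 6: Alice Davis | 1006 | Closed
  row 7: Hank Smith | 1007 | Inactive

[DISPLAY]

Name        │ID  │Status                    
────────────┼────┼────────                  
Dave Davis  │1000│Inactive                  
Hank Davis  │1001│Inactive                  
Alice Wilson│1002│Closed                    
Carol Jones │1003│Inactive                  
Bob Wilson  │1004│Closed                    
Frank Taylor│1005│Closed                    
Alice Davis │1006│Closed                    
Hank Smith  │1007│Inactive                  
                                            
                                            
                                            
                                            
                                            
                                            
                                            
                                            
                                            
                                            
                                            
                                            
                                            


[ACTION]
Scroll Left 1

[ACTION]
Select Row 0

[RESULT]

Name        │ID  │Status                    
────────────┼────┼────────                  
>ave Davis  │1000│Inactive                  
Hank Davis  │1001│Inactive                  
Alice Wilson│1002│Closed                    
Carol Jones │1003│Inactive                  
Bob Wilson  │1004│Closed                    
Frank Taylor│1005│Closed                    
Alice Davis │1006│Closed                    
Hank Smith  │1007│Inactive                  
                                            
                                            
                                            
                                            
                                            
                                            
                                            
                                            
                                            
                                            
                                            
                                            
                                            


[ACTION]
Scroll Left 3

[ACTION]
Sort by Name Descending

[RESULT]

Name       ▼│ID  │Status                    
────────────┼────┼────────                  
>ank Smith  │1007│Inactive                  
Hank Davis  │1001│Inactive                  
Frank Taylor│1005│Closed                    
Dave Davis  │1000│Inactive                  
Carol Jones │1003│Inactive                  
Bob Wilson  │1004│Closed                    
Alice Wilson│1002│Closed                    
Alice Davis │1006│Closed                    
                                            
                                            
                                            
                                            
                                            
                                            
                                            
                                            
                                            
                                            
                                            
                                            
                                            


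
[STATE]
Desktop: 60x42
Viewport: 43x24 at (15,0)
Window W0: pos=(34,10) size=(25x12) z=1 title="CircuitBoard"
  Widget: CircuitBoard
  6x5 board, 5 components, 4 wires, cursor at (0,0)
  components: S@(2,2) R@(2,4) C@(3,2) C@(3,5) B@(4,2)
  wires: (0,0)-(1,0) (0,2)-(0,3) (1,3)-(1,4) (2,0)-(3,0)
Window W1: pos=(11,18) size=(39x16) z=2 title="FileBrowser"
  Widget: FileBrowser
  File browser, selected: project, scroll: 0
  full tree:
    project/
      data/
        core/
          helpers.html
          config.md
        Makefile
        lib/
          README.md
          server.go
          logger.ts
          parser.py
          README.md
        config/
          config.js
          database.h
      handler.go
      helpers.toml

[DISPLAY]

                                           
                                           
                                           
                                           
                                           
                                           
                                           
                                           
                                           
                                           
                   ┏━━━━━━━━━━━━━━━━━━━━━━━
                   ┃ CircuitBoard          
                   ┠───────────────────────
                   ┃   0 1 2 3 4 5         
                   ┃0  [.]      · ─ ·      
                   ┃    │                  
                   ┃1   ·           · ─ ·  
                   ┃                       
━━━━━━━━━━━━━━━━━━━━━━━━━━━━━━━━━━┓     R  
leBrowser                         ┃        
──────────────────────────────────┨        
-] project/                       ┃━━━━━━━━
 [+] data/                        ┃        
 handler.go                       ┃        


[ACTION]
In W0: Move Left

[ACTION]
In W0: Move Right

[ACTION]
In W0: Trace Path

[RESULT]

                                           
                                           
                                           
                                           
                                           
                                           
                                           
                                           
                                           
                                           
                   ┏━━━━━━━━━━━━━━━━━━━━━━━
                   ┃ CircuitBoard          
                   ┠───────────────────────
                   ┃   0 1 2 3 4 5         
                   ┃0   ·  [.]  · ─ ·      
                   ┃    │                  
                   ┃1   ·           · ─ ·  
                   ┃                       
━━━━━━━━━━━━━━━━━━━━━━━━━━━━━━━━━━┓     R  
leBrowser                         ┃        
──────────────────────────────────┨        
-] project/                       ┃━━━━━━━━
 [+] data/                        ┃        
 handler.go                       ┃        


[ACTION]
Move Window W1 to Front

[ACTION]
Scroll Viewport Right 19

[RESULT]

                                           
                                           
                                           
                                           
                                           
                                           
                                           
                                           
                                           
                                           
                 ┏━━━━━━━━━━━━━━━━━━━━━━━┓ 
                 ┃ CircuitBoard          ┃ 
                 ┠───────────────────────┨ 
                 ┃   0 1 2 3 4 5         ┃ 
                 ┃0   ·  [.]  · ─ ·      ┃ 
                 ┃    │                  ┃ 
                 ┃1   ·           · ─ ·  ┃ 
                 ┃                       ┃ 
━━━━━━━━━━━━━━━━━━━━━━━━━━━━━━━━┓     R  ┃ 
Browser                         ┃        ┃ 
────────────────────────────────┨        ┃ 
 project/                       ┃━━━━━━━━┛ 
+] data/                        ┃          
andler.go                       ┃          


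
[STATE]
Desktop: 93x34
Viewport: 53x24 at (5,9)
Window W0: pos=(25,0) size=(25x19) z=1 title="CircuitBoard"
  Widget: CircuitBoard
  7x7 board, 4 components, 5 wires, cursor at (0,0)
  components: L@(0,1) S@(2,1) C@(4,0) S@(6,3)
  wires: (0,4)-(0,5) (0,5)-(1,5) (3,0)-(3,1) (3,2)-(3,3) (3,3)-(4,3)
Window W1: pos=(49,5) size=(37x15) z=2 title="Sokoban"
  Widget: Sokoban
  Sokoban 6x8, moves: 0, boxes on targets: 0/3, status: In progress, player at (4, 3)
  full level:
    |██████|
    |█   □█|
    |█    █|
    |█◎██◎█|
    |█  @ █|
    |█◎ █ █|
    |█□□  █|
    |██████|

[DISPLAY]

                    ┃                       ┃█   □█  
                    ┃3   · ─ ·   · ─ ·      ┃█    █  
                    ┃                │      ┃█◎██◎█  
                    ┃4   C           ·      ┃█  @ █  
                    ┃                       ┃█◎ █ █  
                    ┃5                      ┃█□□  █  
                    ┃                       ┃██████  
                    ┃6               S      ┃Moves: 0
                    ┃Cursor: (0,0)          ┃        
                    ┗━━━━━━━━━━━━━━━━━━━━━━━┃        
                                            ┗━━━━━━━━
                                                     
                                                     
                                                     
                                                     
                                                     
                                                     
                                                     
                                                     
                                                     
                                                     
                                                     
                                                     
                                                     


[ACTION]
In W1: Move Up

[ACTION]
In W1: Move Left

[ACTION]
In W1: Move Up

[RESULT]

                    ┃                       ┃█   □█  
                    ┃3   · ─ ·   · ─ ·      ┃█    █  
                    ┃                │      ┃█◎██◎█  
                    ┃4   C           ·      ┃█ @  █  
                    ┃                       ┃█◎ █ █  
                    ┃5                      ┃█□□  █  
                    ┃                       ┃██████  
                    ┃6               S      ┃Moves: 1
                    ┃Cursor: (0,0)          ┃        
                    ┗━━━━━━━━━━━━━━━━━━━━━━━┃        
                                            ┗━━━━━━━━
                                                     
                                                     
                                                     
                                                     
                                                     
                                                     
                                                     
                                                     
                                                     
                                                     
                                                     
                                                     
                                                     


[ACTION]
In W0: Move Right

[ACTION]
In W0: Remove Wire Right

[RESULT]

                    ┃                       ┃█   □█  
                    ┃3   · ─ ·   · ─ ·      ┃█    █  
                    ┃                │      ┃█◎██◎█  
                    ┃4   C           ·      ┃█ @  █  
                    ┃                       ┃█◎ █ █  
                    ┃5                      ┃█□□  █  
                    ┃                       ┃██████  
                    ┃6               S      ┃Moves: 1
                    ┃Cursor: (0,1)          ┃        
                    ┗━━━━━━━━━━━━━━━━━━━━━━━┃        
                                            ┗━━━━━━━━
                                                     
                                                     
                                                     
                                                     
                                                     
                                                     
                                                     
                                                     
                                                     
                                                     
                                                     
                                                     
                                                     


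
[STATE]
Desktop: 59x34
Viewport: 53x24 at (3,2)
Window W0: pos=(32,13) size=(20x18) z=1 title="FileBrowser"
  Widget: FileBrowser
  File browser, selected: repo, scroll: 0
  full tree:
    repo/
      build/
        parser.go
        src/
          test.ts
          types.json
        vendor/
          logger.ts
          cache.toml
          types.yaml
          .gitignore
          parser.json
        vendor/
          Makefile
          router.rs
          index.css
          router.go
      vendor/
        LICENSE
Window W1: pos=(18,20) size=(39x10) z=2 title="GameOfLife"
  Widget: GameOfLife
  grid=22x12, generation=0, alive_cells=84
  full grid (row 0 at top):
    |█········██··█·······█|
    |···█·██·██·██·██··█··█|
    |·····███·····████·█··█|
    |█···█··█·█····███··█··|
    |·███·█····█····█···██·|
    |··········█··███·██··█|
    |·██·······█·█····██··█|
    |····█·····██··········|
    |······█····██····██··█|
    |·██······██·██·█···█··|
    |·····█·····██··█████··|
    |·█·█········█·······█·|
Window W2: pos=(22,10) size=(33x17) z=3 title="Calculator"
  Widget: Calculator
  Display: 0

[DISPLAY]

                                                     
                                                     
                                                     
                                                     
                                                     
                                                     
                                                     
                                                     
                   ┏━━━━━━━━━━━━━━━━━━━━━━━━━━━━━━━┓ 
                   ┃ Calculator                    ┃ 
                   ┠───────────────────────────────┨ 
                   ┃                              0┃ 
                   ┃┌───┬───┬───┬───┐              ┃ 
                   ┃│ 7 │ 8 │ 9 │ ÷ │              ┃ 
                   ┃├───┼───┼───┼───┤              ┃ 
                   ┃│ 4 │ 5 │ 6 │ × │              ┃ 
                   ┃├───┼───┼───┼───┤              ┃ 
                   ┃│ 1 │ 2 │ 3 │ - │              ┃ 
               ┏━━━┃├───┼───┼───┼───┤              ┃━
               ┃ Ga┃│ 0 │ . │ = │ + │              ┃ 
               ┠───┃├───┼───┼───┼───┤              ┃─
               ┃Gen┃│ C │ MC│ MR│ M+│              ┃ 
               ┃█··┃└───┴───┴───┴───┘              ┃ 
               ┃·██┃                               ┃ 


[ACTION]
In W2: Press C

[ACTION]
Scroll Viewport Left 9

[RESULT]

                                                     
                                                     
                                                     
                                                     
                                                     
                                                     
                                                     
                                                     
                      ┏━━━━━━━━━━━━━━━━━━━━━━━━━━━━━━
                      ┃ Calculator                   
                      ┠──────────────────────────────
                      ┃                              
                      ┃┌───┬───┬───┬───┐             
                      ┃│ 7 │ 8 │ 9 │ ÷ │             
                      ┃├───┼───┼───┼───┤             
                      ┃│ 4 │ 5 │ 6 │ × │             
                      ┃├───┼───┼───┼───┤             
                      ┃│ 1 │ 2 │ 3 │ - │             
                  ┏━━━┃├───┼───┼───┼───┤             
                  ┃ Ga┃│ 0 │ . │ = │ + │             
                  ┠───┃├───┼───┼───┼───┤             
                  ┃Gen┃│ C │ MC│ MR│ M+│             
                  ┃█··┃└───┴───┴───┴───┘             
                  ┃·██┃                              


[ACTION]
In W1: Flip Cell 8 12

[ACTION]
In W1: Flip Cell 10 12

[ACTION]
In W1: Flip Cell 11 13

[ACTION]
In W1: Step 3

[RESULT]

                                                     
                                                     
                                                     
                                                     
                                                     
                                                     
                                                     
                                                     
                      ┏━━━━━━━━━━━━━━━━━━━━━━━━━━━━━━
                      ┃ Calculator                   
                      ┠──────────────────────────────
                      ┃                              
                      ┃┌───┬───┬───┬───┐             
                      ┃│ 7 │ 8 │ 9 │ ÷ │             
                      ┃├───┼───┼───┼───┤             
                      ┃│ 4 │ 5 │ 6 │ × │             
                      ┃├───┼───┼───┼───┤             
                      ┃│ 1 │ 2 │ 3 │ - │             
                  ┏━━━┃├───┼───┼───┼───┤             
                  ┃ Ga┃│ 0 │ . │ = │ + │             
                  ┠───┃├───┼───┼───┼───┤             
                  ┃Gen┃│ C │ MC│ MR│ M+│             
                  ┃·██┃└───┴───┴───┴───┘             
                  ┃··█┃                              
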